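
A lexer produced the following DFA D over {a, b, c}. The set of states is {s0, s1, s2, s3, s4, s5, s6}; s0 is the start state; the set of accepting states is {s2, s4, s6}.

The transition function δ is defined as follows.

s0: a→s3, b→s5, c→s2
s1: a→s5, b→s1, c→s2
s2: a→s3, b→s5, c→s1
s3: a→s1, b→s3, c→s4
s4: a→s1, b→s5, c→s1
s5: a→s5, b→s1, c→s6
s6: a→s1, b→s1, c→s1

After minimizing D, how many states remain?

2

Every state is reachable, so we keep all 7.
Initial partition by acceptance: {s2,s4,s6} | {s0,s1,s3,s5}.
Stable partition: {s2,s4,s6} | {s0,s1,s3,s5} — 2 equivalence classes.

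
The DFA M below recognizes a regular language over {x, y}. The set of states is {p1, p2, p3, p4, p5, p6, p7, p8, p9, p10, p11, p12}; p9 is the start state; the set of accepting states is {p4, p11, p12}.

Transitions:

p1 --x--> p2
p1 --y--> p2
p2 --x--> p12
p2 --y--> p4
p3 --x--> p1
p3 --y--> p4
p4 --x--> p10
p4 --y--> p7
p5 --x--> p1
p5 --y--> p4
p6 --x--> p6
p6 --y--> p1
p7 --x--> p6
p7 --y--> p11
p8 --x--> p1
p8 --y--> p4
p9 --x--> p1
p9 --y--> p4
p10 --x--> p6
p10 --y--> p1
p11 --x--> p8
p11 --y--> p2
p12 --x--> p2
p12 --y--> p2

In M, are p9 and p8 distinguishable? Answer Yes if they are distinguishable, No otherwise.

No

Reachable states from the start: {p1,p2,p4,p6,p7,p8,p9,p10,p11,p12}. Unreachable: {p3,p5} — drop them.
Initial partition by acceptance: {p4,p11,p12} | {p1,p2,p6,p7,p8,p9,p10}.
Refine {p1,p2,p6,p7,p8,p9,p10} on symbol x: members go to different blocks, giving {p1,p6,p7,p8,p9,p10} and {p2}.
Refine {p4,p11,p12} on symbol x: members go to different blocks, giving {p4,p11} and {p12}.
Refine {p4,p11} on symbol y: members go to different blocks, giving {p4} and {p11}.
Split {p1,p6,p7,p8,p9,p10} by δ(·,x) → {p6,p7,p8,p9,p10} and {p1}.
Split {p6,p7,p8,p9,p10} by δ(·,x) → {p6,p7,p10} and {p8,p9}.
On input y, block {p6,p7,p10} splits into {p6,p10} and {p7}.
No further refinement is possible. Final partition (8 blocks): {p4} | {p6,p10} | {p2} | {p12} | {p11} | {p1} | {p8,p9} | {p7}.
p9 and p8 lie in the same block of the stable partition, so they are equivalent — no string distinguishes them.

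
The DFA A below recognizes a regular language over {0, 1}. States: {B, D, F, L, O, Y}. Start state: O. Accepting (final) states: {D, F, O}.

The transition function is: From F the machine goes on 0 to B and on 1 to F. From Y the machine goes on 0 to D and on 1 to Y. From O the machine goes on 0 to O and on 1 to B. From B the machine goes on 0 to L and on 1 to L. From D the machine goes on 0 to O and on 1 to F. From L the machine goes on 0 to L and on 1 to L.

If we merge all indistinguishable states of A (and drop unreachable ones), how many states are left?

2

First remove the unreachable states {D,F,Y}; 3 states remain.
P0 = {O} | {B,L}.
The partition is now stable with 2 blocks: {O} | {B,L}.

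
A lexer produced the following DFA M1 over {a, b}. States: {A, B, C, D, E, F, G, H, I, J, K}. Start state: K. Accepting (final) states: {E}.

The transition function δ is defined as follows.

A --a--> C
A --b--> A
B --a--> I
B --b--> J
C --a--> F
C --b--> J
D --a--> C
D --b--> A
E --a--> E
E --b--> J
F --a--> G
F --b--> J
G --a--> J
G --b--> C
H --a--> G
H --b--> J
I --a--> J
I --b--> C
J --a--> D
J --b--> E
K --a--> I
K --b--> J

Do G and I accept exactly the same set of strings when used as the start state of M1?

States {B,H} cannot be reached from the start state, so discard them.
P0 = {E} | {A,C,D,F,G,I,J,K}.
Split {A,C,D,F,G,I,J,K} by δ(·,b) → {A,C,D,F,G,I,K} and {J}.
On input a, block {A,C,D,F,G,I,K} splits into {A,C,D,F,K} and {G,I}.
Refine {A,C,D,F,K} on symbol a: members go to different blocks, giving {A,C,D} and {F,K}.
Refine {A,C,D} on symbol a: members go to different blocks, giving {A,D} and {C}.
Stable partition: {E} | {A,D} | {J} | {G,I} | {F,K} | {C} — 6 equivalence classes.
G and I lie in the same block of the stable partition, so they are equivalent — no string distinguishes them.

Yes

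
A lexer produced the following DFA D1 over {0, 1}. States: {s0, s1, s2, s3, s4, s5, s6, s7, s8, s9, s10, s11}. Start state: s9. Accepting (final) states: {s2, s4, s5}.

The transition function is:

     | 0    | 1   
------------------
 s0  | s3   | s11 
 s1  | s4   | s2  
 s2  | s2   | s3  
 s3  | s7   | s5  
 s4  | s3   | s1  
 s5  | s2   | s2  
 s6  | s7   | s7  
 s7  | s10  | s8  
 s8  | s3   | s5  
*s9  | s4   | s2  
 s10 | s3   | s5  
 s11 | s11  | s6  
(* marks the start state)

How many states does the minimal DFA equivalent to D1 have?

7

Reachable states from the start: {s1,s2,s3,s4,s5,s7,s8,s9,s10}. Unreachable: {s0,s6,s11} — drop them.
Start with accepting vs non-accepting: {s2,s4,s5} | {s1,s3,s7,s8,s9,s10}.
Refine {s2,s4,s5} on symbol 0: members go to different blocks, giving {s2,s5} and {s4}.
On input 1, block {s2,s5} splits into {s2} and {s5}.
Refine {s1,s3,s7,s8,s9,s10} on symbol 0: members go to different blocks, giving {s3,s7,s8,s10} and {s1,s9}.
On input 1, block {s3,s7,s8,s10} splits into {s3,s8,s10} and {s7}.
On input 0, block {s3,s8,s10} splits into {s8,s10} and {s3}.
Stable partition: {s2} | {s8,s10} | {s4} | {s5} | {s1,s9} | {s7} | {s3} — 7 equivalence classes.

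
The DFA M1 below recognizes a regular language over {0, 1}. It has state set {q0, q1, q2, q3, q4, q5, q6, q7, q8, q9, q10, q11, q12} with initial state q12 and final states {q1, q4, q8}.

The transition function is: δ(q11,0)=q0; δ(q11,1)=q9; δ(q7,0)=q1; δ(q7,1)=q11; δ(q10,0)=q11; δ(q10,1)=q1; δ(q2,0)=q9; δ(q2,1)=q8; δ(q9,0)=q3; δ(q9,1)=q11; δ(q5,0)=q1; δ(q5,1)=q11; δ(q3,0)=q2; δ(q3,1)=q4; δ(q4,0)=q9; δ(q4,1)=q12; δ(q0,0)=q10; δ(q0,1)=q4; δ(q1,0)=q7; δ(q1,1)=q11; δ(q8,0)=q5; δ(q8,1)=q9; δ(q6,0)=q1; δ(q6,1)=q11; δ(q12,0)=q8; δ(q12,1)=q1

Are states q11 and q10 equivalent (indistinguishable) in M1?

First remove the unreachable states {q6}; 12 states remain.
P0 = {q1,q4,q8} | {q0,q2,q3,q5,q7,q9,q10,q11,q12}.
On input 0, block {q0,q2,q3,q5,q7,q9,q10,q11,q12} splits into {q0,q2,q3,q9,q10,q11} and {q5,q7,q12}.
On input 0, block {q1,q4,q8} splits into {q1,q8} and {q4}.
Split {q0,q2,q3,q9,q10,q11} by δ(·,1) → {q0,q3} and {q2,q10} and {q9,q11}.
On input 1, block {q5,q7,q12} splits into {q5,q7} and {q12}.
No further refinement is possible. Final partition (7 blocks): {q1,q8} | {q0,q3} | {q5,q7} | {q4} | {q2,q10} | {q9,q11} | {q12}.
q11 and q10 end up in different blocks, so they are distinguishable. For instance, the string '1' is accepted from only q10.

No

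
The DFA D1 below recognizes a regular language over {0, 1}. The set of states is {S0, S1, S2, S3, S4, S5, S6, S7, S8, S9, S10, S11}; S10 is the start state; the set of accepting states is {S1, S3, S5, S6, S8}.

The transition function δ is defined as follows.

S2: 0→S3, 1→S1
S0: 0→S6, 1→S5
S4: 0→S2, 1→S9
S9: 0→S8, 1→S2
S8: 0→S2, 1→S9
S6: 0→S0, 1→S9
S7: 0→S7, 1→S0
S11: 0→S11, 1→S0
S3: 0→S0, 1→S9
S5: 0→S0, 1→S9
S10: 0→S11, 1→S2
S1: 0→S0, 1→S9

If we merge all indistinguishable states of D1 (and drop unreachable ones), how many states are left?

Reachable states from the start: {S0,S1,S2,S3,S5,S6,S8,S9,S10,S11}. Unreachable: {S4,S7} — drop them.
Start with accepting vs non-accepting: {S1,S3,S5,S6,S8} | {S0,S2,S9,S10,S11}.
On input 0, block {S0,S2,S9,S10,S11} splits into {S0,S2,S9} and {S10,S11}.
Split {S0,S2,S9} by δ(·,1) → {S0,S2} and {S9}.
Stable partition: {S1,S3,S5,S6,S8} | {S0,S2} | {S10,S11} | {S9} — 4 equivalence classes.

4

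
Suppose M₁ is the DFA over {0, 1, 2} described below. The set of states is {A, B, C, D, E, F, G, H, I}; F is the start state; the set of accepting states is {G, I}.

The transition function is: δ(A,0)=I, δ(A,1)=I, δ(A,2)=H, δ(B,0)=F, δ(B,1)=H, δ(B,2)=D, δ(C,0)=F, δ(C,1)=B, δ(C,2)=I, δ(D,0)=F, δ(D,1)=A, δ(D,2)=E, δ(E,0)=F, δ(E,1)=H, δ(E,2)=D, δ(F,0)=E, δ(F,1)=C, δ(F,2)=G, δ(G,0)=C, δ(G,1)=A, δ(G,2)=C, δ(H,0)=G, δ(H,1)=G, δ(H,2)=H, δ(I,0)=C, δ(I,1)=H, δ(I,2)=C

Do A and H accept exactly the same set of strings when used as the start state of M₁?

All states are reachable from the start state.
Initial partition by acceptance: {G,I} | {A,B,C,D,E,F,H}.
On input 0, block {A,B,C,D,E,F,H} splits into {B,C,D,E,F} and {A,H}.
On input 1, block {B,C,D,E,F} splits into {B,D,E} and {C,F}.
On input 0, block {C,F} splits into {C} and {F}.
The partition is now stable with 5 blocks: {G,I} | {B,D,E} | {A,H} | {C} | {F}.
A and H lie in the same block of the stable partition, so they are equivalent — no string distinguishes them.

Yes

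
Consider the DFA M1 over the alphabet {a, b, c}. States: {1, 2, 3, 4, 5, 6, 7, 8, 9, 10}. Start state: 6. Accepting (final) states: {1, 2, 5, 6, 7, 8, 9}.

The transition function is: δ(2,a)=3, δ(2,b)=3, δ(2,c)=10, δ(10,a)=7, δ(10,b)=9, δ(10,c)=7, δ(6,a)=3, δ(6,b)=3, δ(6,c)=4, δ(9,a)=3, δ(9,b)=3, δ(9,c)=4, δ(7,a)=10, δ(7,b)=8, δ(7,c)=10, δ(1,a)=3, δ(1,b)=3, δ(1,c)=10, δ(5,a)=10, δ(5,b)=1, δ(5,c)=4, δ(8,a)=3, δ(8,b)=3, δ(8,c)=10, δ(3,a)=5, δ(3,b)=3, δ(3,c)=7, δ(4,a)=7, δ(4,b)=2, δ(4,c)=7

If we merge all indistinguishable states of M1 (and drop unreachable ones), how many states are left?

Start with accepting vs non-accepting: {1,2,5,6,7,8,9} | {3,4,10}.
Refine {1,2,5,6,7,8,9} on symbol b: members go to different blocks, giving {1,2,6,8,9} and {5,7}.
Refine {3,4,10} on symbol b: members go to different blocks, giving {4,10} and {3}.
No further refinement is possible. Final partition (4 blocks): {1,2,6,8,9} | {4,10} | {5,7} | {3}.

4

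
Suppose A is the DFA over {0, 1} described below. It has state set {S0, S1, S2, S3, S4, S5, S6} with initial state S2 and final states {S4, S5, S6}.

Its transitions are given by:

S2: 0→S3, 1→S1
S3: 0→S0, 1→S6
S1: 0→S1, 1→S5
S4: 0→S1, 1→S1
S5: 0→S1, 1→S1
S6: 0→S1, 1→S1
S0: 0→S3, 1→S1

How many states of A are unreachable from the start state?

No path from S2 leads to S4; the other 6 states are all reachable.

1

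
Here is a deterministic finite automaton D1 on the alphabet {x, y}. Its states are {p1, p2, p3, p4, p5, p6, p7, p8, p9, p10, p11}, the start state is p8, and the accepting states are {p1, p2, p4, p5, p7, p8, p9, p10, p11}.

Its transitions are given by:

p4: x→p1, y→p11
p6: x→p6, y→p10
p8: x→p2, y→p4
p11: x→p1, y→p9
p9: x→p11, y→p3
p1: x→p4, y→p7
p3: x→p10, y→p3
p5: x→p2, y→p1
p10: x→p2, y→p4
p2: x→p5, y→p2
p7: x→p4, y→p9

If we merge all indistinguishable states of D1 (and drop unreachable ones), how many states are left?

First remove the unreachable states {p6}; 10 states remain.
Initial partition by acceptance: {p1,p2,p4,p5,p7,p8,p9,p10,p11} | {p3}.
Split {p1,p2,p4,p5,p7,p8,p9,p10,p11} by δ(·,y) → {p1,p2,p4,p5,p7,p8,p10,p11} and {p9}.
Split {p1,p2,p4,p5,p7,p8,p10,p11} by δ(·,y) → {p1,p2,p4,p5,p8,p10} and {p7,p11}.
Refine {p1,p2,p4,p5,p8,p10} on symbol y: members go to different blocks, giving {p2,p5,p8,p10} and {p1,p4}.
Refine {p2,p5,p8,p10} on symbol y: members go to different blocks, giving {p5,p8,p10} and {p2}.
Stable partition: {p5,p8,p10} | {p3} | {p9} | {p7,p11} | {p1,p4} | {p2} — 6 equivalence classes.

6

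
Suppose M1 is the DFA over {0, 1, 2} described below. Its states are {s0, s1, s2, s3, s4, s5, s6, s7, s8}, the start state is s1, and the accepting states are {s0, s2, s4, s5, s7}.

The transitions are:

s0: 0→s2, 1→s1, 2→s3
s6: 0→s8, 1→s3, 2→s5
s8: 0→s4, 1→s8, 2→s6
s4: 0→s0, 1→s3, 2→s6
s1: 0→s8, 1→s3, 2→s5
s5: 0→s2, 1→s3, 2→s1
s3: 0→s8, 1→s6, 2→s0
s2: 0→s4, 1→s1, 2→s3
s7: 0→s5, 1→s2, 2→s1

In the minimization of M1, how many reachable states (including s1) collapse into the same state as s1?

States {s7} cannot be reached from the start state, so discard them.
Initial partition by acceptance: {s0,s2,s4,s5} | {s1,s3,s6,s8}.
On input 0, block {s1,s3,s6,s8} splits into {s1,s3,s6} and {s8}.
The partition is now stable with 3 blocks: {s0,s2,s4,s5} | {s1,s3,s6} | {s8}.
The equivalence class containing s1 is {s1,s3,s6}, of size 3.

3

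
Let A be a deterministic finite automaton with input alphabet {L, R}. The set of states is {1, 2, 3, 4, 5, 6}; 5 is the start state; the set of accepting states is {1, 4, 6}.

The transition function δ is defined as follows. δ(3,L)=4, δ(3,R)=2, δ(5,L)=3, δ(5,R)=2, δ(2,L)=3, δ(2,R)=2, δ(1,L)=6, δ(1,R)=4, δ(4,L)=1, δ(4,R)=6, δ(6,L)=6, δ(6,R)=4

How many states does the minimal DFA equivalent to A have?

3

Initial partition by acceptance: {1,4,6} | {2,3,5}.
Refine {2,3,5} on symbol L: members go to different blocks, giving {2,5} and {3}.
Stable partition: {1,4,6} | {2,5} | {3} — 3 equivalence classes.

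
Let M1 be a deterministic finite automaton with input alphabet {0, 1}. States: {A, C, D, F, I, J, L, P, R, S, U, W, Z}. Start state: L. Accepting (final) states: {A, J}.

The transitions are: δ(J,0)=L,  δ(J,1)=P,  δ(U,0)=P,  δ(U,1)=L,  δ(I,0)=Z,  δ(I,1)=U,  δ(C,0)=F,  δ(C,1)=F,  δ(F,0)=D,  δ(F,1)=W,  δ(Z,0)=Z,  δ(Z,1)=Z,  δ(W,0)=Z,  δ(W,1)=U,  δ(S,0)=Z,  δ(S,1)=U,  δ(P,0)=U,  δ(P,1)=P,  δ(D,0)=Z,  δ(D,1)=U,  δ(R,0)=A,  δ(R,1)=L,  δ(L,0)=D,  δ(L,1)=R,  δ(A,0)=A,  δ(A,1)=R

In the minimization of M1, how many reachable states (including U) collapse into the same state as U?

1

States {C,F,I,J,S,W} cannot be reached from the start state, so discard them.
Start with accepting vs non-accepting: {A} | {D,L,P,R,U,Z}.
On input 0, block {D,L,P,R,U,Z} splits into {D,L,P,U,Z} and {R}.
Split {D,L,P,U,Z} by δ(·,1) → {D,P,U,Z} and {L}.
On input 1, block {D,P,U,Z} splits into {D,P,Z} and {U}.
On input 0, block {D,P,Z} splits into {D,Z} and {P}.
Split {D,Z} by δ(·,1) → {D} and {Z}.
No further refinement is possible. Final partition (7 blocks): {A} | {D} | {R} | {L} | {U} | {P} | {Z}.
State U belongs to the block {U}, which has 1 states.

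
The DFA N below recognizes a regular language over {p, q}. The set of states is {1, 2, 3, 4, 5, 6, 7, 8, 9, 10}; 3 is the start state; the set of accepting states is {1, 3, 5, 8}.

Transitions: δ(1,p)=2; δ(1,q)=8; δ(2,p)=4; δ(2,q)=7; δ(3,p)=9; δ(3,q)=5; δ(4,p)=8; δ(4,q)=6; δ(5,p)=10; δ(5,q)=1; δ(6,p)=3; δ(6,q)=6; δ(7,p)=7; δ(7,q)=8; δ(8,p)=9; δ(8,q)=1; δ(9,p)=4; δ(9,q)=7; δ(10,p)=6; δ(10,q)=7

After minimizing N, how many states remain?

4

Initial partition by acceptance: {1,3,5,8} | {2,4,6,7,9,10}.
On input p, block {2,4,6,7,9,10} splits into {2,7,9,10} and {4,6}.
Split {2,7,9,10} by δ(·,p) → {2,9,10} and {7}.
No further refinement is possible. Final partition (4 blocks): {1,3,5,8} | {2,9,10} | {4,6} | {7}.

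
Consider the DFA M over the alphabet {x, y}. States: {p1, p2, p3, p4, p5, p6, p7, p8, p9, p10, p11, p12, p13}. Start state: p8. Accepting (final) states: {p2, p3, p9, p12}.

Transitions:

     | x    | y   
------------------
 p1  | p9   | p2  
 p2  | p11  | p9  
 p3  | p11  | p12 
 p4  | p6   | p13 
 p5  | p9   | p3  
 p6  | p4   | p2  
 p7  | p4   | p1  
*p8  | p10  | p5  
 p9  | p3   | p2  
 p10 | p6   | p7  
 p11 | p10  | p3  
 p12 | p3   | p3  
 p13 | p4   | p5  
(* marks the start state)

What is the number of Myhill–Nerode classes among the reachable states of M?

6

All states are reachable from the start state.
Start with accepting vs non-accepting: {p2,p3,p9,p12} | {p1,p4,p5,p6,p7,p8,p10,p11,p13}.
On input x, block {p2,p3,p9,p12} splits into {p2,p3} and {p9,p12}.
On input x, block {p1,p4,p5,p6,p7,p8,p10,p11,p13} splits into {p4,p6,p7,p8,p10,p11,p13} and {p1,p5}.
On input y, block {p4,p6,p7,p8,p10,p11,p13} splits into {p7,p8,p13} and {p4,p10} and {p6,p11}.
No further refinement is possible. Final partition (6 blocks): {p2,p3} | {p7,p8,p13} | {p9,p12} | {p1,p5} | {p4,p10} | {p6,p11}.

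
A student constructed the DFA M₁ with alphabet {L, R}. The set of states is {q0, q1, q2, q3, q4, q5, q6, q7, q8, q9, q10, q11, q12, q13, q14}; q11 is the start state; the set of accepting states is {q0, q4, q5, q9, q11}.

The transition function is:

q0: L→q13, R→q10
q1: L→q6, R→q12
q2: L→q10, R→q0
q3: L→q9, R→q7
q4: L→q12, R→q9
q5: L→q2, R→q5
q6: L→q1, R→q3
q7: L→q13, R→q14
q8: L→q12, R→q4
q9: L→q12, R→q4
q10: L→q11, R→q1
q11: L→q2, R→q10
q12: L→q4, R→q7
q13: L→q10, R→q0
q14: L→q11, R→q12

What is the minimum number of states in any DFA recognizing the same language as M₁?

8

Reachable states from the start: {q0,q1,q2,q3,q4,q6,q7,q9,q10,q11,q12,q13,q14}. Unreachable: {q5,q8} — drop them.
Start with accepting vs non-accepting: {q0,q4,q9,q11} | {q1,q2,q3,q6,q7,q10,q12,q13,q14}.
On input R, block {q0,q4,q9,q11} splits into {q0,q11} and {q4,q9}.
Split {q1,q2,q3,q6,q7,q10,q12,q13,q14} by δ(·,L) → {q1,q2,q6,q7,q13} and {q3,q12} and {q10,q14}.
Refine {q1,q2,q6,q7,q13} on symbol L: members go to different blocks, giving {q1,q6,q7} and {q2,q13}.
On input L, block {q1,q6,q7} splits into {q1,q6} and {q7}.
Split {q10,q14} by δ(·,R) → {q10} and {q14}.
The partition is now stable with 8 blocks: {q0,q11} | {q1,q6} | {q4,q9} | {q3,q12} | {q10} | {q2,q13} | {q7} | {q14}.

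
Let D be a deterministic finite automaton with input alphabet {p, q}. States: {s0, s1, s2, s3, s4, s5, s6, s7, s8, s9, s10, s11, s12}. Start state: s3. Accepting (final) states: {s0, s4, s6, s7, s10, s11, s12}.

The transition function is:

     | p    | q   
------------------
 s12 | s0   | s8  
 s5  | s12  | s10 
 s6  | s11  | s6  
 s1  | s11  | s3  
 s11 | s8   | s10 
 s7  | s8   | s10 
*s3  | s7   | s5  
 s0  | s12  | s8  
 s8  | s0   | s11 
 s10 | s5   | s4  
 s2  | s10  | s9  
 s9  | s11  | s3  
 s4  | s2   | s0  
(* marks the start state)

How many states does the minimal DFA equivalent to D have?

9

Reachable states from the start: {s0,s2,s3,s4,s5,s7,s8,s9,s10,s11,s12}. Unreachable: {s1,s6} — drop them.
Initial partition by acceptance: {s0,s4,s7,s10,s11,s12} | {s2,s3,s5,s8,s9}.
Split {s0,s4,s7,s10,s11,s12} by δ(·,p) → {s4,s7,s10,s11} and {s0,s12}.
Refine {s4,s7,s10,s11} on symbol q: members go to different blocks, giving {s7,s10,s11} and {s4}.
Split {s7,s10,s11} by δ(·,q) → {s7,s11} and {s10}.
On input p, block {s2,s3,s5,s8,s9} splits into {s3,s9} and {s5,s8} and {s2}.
On input q, block {s3,s9} splits into {s3} and {s9}.
On input q, block {s5,s8} splits into {s5} and {s8}.
Stable partition: {s7,s11} | {s3} | {s0,s12} | {s4} | {s10} | {s5} | {s2} | {s9} | {s8} — 9 equivalence classes.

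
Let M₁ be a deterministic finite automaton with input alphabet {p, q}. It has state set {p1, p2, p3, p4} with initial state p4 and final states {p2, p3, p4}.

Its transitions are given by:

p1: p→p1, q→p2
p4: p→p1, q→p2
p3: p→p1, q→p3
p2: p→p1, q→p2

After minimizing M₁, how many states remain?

States {p3} cannot be reached from the start state, so discard them.
P0 = {p2,p4} | {p1}.
Stable partition: {p2,p4} | {p1} — 2 equivalence classes.

2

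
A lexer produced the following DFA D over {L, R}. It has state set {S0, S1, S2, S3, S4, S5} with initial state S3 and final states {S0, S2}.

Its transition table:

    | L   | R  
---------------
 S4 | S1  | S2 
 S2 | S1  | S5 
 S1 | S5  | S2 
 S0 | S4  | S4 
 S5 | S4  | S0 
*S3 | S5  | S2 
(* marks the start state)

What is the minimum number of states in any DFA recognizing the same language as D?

Initial partition by acceptance: {S0,S2} | {S1,S3,S4,S5}.
No further refinement is possible. Final partition (2 blocks): {S0,S2} | {S1,S3,S4,S5}.

2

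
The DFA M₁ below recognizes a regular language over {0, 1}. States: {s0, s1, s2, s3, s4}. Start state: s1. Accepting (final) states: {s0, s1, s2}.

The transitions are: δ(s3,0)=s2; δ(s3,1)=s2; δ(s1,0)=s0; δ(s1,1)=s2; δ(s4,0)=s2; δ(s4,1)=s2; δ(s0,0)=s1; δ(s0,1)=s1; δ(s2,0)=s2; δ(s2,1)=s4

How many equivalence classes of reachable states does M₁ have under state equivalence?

4

First remove the unreachable states {s3}; 4 states remain.
Start with accepting vs non-accepting: {s0,s1,s2} | {s4}.
On input 1, block {s0,s1,s2} splits into {s0,s1} and {s2}.
Refine {s0,s1} on symbol 1: members go to different blocks, giving {s0} and {s1}.
Stable partition: {s0} | {s4} | {s2} | {s1} — 4 equivalence classes.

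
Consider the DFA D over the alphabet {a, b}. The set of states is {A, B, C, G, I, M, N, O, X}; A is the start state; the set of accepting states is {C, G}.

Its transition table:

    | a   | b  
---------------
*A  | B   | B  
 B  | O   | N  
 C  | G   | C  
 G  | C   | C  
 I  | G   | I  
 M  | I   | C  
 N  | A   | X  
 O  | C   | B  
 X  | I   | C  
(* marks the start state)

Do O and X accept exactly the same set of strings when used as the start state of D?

States {M} cannot be reached from the start state, so discard them.
P0 = {C,G} | {A,B,I,N,O,X}.
Refine {A,B,I,N,O,X} on symbol a: members go to different blocks, giving {A,B,N,X} and {I,O}.
Refine {A,B,N,X} on symbol a: members go to different blocks, giving {A,N} and {B,X}.
Refine {A,N} on symbol a: members go to different blocks, giving {N} and {A}.
Refine {I,O} on symbol b: members go to different blocks, giving {O} and {I}.
Refine {B,X} on symbol a: members go to different blocks, giving {B} and {X}.
Stable partition: {C,G} | {N} | {O} | {B} | {A} | {I} | {X} — 7 equivalence classes.
O and X end up in different blocks, so they are distinguishable. For instance, the string 'a' is accepted from only O.

No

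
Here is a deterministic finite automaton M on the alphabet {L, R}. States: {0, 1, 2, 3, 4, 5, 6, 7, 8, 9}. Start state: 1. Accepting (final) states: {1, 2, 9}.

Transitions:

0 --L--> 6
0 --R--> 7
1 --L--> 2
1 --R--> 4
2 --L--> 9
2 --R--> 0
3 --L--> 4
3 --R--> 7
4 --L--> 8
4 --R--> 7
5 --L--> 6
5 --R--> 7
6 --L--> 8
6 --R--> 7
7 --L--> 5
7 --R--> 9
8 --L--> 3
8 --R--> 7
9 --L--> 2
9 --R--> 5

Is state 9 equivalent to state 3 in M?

No

All states are reachable from the start state.
P0 = {1,2,9} | {0,3,4,5,6,7,8}.
Refine {0,3,4,5,6,7,8} on symbol R: members go to different blocks, giving {0,3,4,5,6,8} and {7}.
Stable partition: {1,2,9} | {0,3,4,5,6,8} | {7} — 3 equivalence classes.
9 and 3 end up in different blocks, so they are distinguishable. For instance, the string 'ε' is accepted from only 9.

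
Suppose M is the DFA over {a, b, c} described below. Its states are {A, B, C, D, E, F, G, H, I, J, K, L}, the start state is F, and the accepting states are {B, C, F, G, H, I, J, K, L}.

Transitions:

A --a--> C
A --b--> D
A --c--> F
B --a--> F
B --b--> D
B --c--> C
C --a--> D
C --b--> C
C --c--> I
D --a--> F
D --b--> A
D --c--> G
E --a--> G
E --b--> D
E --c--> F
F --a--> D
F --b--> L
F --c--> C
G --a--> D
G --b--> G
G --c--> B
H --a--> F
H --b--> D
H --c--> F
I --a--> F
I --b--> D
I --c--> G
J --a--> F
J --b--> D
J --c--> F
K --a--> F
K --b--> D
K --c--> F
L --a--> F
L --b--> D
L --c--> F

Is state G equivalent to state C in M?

Yes

First remove the unreachable states {E,H,J,K}; 8 states remain.
Initial partition by acceptance: {B,C,F,G,I,L} | {A,D}.
On input a, block {B,C,F,G,I,L} splits into {B,I,L} and {C,F,G}.
Refine {C,F,G} on symbol b: members go to different blocks, giving {C,G} and {F}.
Split {B,I,L} by δ(·,c) → {B,I} and {L}.
Split {A,D} by δ(·,a) → {A} and {D}.
The partition is now stable with 6 blocks: {B,I} | {A} | {C,G} | {F} | {L} | {D}.
G and C lie in the same block of the stable partition, so they are equivalent — no string distinguishes them.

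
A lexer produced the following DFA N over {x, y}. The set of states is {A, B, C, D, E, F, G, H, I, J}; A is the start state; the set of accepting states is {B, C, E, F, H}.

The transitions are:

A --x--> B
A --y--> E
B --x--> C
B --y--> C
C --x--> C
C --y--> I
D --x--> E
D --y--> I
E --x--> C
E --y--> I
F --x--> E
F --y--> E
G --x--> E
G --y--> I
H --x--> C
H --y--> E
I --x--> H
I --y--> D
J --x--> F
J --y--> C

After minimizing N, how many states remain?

5

First remove the unreachable states {F,G,J}; 7 states remain.
Start with accepting vs non-accepting: {B,C,E,H} | {A,D,I}.
On input y, block {B,C,E,H} splits into {B,H} and {C,E}.
On input x, block {A,D,I} splits into {A,I} and {D}.
Split {A,I} by δ(·,y) → {A} and {I}.
Stable partition: {B,H} | {A} | {C,E} | {D} | {I} — 5 equivalence classes.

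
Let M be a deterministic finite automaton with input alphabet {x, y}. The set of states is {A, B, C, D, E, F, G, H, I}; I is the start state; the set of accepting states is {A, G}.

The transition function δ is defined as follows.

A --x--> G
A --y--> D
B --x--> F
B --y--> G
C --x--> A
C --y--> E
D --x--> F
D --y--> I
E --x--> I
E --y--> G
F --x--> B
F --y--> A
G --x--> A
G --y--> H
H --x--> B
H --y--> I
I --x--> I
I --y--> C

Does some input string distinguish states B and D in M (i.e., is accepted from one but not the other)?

Start with accepting vs non-accepting: {A,G} | {B,C,D,E,F,H,I}.
Split {B,C,D,E,F,H,I} by δ(·,x) → {B,D,E,F,H,I} and {C}.
Split {B,D,E,F,H,I} by δ(·,y) → {B,E,F} and {D,H} and {I}.
Refine {B,E,F} on symbol x: members go to different blocks, giving {B,F} and {E}.
Stable partition: {A,G} | {B,F} | {C} | {D,H} | {I} | {E} — 6 equivalence classes.
B and D end up in different blocks, so they are distinguishable. For instance, the string 'y' is accepted from only B.

Yes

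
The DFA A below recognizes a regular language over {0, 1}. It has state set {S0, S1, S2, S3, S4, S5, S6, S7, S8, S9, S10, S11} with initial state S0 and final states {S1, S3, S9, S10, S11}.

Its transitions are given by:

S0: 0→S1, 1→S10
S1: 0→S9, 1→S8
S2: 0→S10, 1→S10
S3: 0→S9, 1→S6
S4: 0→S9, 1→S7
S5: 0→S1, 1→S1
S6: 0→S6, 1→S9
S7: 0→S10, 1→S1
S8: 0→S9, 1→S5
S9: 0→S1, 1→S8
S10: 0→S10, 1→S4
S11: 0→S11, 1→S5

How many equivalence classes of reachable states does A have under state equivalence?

First remove the unreachable states {S2,S3,S6,S11}; 8 states remain.
P0 = {S1,S9,S10} | {S0,S4,S5,S7,S8}.
On input 1, block {S0,S4,S5,S7,S8} splits into {S0,S5,S7} and {S4,S8}.
Stable partition: {S1,S9,S10} | {S0,S5,S7} | {S4,S8} — 3 equivalence classes.

3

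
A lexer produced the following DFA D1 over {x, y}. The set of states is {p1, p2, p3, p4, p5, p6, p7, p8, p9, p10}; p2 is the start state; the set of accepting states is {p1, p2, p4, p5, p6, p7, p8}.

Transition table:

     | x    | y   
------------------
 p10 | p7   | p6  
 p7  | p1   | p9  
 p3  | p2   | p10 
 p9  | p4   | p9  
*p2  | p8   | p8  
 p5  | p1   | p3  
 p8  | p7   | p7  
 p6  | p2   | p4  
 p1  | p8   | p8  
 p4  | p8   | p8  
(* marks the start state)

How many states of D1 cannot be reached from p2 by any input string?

No path from p2 leads to p3, p5, p6, p10; the other 6 states are all reachable.

4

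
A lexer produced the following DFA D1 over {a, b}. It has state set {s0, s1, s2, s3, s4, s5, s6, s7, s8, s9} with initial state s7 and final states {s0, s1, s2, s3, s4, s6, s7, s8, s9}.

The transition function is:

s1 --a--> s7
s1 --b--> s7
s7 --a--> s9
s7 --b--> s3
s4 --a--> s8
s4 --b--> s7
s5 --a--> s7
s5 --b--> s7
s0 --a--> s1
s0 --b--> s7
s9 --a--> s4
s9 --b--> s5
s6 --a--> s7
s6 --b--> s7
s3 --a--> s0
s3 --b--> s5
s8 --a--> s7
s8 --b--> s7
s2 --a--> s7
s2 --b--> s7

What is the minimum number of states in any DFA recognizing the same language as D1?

5

Reachable states from the start: {s0,s1,s3,s4,s5,s7,s8,s9}. Unreachable: {s2,s6} — drop them.
Initial partition by acceptance: {s0,s1,s3,s4,s7,s8,s9} | {s5}.
Split {s0,s1,s3,s4,s7,s8,s9} by δ(·,b) → {s0,s1,s4,s7,s8} and {s3,s9}.
On input a, block {s0,s1,s4,s7,s8} splits into {s0,s1,s4,s8} and {s7}.
On input a, block {s0,s1,s4,s8} splits into {s0,s4} and {s1,s8}.
The partition is now stable with 5 blocks: {s0,s4} | {s5} | {s3,s9} | {s7} | {s1,s8}.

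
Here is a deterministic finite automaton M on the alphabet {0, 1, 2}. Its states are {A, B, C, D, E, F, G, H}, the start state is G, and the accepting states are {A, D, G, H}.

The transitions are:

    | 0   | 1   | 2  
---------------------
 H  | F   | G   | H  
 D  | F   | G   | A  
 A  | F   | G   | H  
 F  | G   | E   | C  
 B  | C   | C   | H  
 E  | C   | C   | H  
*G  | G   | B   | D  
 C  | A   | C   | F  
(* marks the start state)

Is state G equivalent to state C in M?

No

All states are reachable from the start state.
Initial partition by acceptance: {A,D,G,H} | {B,C,E,F}.
Refine {A,D,G,H} on symbol 0: members go to different blocks, giving {A,D,H} and {G}.
Split {B,C,E,F} by δ(·,0) → {B,E} and {C} and {F}.
No further refinement is possible. Final partition (5 blocks): {A,D,H} | {B,E} | {G} | {C} | {F}.
G and C end up in different blocks, so they are distinguishable. For instance, the string 'ε' is accepted from only G.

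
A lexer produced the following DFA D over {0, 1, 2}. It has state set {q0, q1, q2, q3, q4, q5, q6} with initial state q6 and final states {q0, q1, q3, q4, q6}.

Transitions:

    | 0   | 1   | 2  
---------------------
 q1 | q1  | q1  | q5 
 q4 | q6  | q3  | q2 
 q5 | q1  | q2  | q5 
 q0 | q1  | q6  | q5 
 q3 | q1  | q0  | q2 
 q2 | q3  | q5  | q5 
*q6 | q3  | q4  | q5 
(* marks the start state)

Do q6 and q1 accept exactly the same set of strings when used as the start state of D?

Yes

Start with accepting vs non-accepting: {q0,q1,q3,q4,q6} | {q2,q5}.
Stable partition: {q0,q1,q3,q4,q6} | {q2,q5} — 2 equivalence classes.
q6 and q1 lie in the same block of the stable partition, so they are equivalent — no string distinguishes them.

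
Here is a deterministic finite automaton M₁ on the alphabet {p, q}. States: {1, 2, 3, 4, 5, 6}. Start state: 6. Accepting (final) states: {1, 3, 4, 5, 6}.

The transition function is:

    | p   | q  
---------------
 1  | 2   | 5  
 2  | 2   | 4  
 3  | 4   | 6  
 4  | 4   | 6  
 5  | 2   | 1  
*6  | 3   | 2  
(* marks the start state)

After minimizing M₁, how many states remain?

3

First remove the unreachable states {1,5}; 4 states remain.
P0 = {3,4,6} | {2}.
Split {3,4,6} by δ(·,q) → {3,4} and {6}.
The partition is now stable with 3 blocks: {3,4} | {2} | {6}.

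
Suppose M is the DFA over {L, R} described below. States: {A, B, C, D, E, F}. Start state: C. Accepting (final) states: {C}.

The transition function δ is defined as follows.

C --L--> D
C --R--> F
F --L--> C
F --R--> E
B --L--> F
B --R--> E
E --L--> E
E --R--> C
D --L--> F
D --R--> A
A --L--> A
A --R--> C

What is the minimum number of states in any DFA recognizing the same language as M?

Reachable states from the start: {A,C,D,E,F}. Unreachable: {B} — drop them.
Start with accepting vs non-accepting: {C} | {A,D,E,F}.
Split {A,D,E,F} by δ(·,L) → {A,D,E} and {F}.
Split {A,D,E} by δ(·,L) → {A,E} and {D}.
The partition is now stable with 4 blocks: {C} | {A,E} | {F} | {D}.

4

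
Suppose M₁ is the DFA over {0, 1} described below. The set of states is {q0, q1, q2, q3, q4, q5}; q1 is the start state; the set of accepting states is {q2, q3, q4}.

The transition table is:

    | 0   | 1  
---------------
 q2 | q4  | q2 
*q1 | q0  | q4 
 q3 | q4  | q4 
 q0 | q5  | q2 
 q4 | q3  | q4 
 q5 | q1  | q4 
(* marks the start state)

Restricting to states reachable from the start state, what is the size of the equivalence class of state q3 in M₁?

3

All states are reachable from the start state.
Start with accepting vs non-accepting: {q2,q3,q4} | {q0,q1,q5}.
No further refinement is possible. Final partition (2 blocks): {q2,q3,q4} | {q0,q1,q5}.
The equivalence class containing q3 is {q2,q3,q4}, of size 3.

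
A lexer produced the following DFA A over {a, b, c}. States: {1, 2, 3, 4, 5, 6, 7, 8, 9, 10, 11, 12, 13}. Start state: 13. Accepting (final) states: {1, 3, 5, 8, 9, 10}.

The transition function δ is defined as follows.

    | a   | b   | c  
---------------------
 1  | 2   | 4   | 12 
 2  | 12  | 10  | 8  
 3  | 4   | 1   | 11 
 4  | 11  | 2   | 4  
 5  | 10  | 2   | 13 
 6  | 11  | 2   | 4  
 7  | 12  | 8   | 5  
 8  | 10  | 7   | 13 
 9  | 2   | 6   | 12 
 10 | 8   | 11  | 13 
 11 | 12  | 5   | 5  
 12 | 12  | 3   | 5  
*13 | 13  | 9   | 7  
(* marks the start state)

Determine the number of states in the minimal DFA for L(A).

7

All states are reachable from the start state.
P0 = {1,3,5,8,9,10} | {2,4,6,7,11,12,13}.
On input a, block {1,3,5,8,9,10} splits into {1,3,9} and {5,8,10}.
On input b, block {1,3,9} splits into {1,9} and {3}.
Split {2,4,6,7,11,12,13} by δ(·,b) → {2,7,11} and {4,6} and {12} and {13}.
The partition is now stable with 7 blocks: {1,9} | {2,7,11} | {5,8,10} | {3} | {4,6} | {12} | {13}.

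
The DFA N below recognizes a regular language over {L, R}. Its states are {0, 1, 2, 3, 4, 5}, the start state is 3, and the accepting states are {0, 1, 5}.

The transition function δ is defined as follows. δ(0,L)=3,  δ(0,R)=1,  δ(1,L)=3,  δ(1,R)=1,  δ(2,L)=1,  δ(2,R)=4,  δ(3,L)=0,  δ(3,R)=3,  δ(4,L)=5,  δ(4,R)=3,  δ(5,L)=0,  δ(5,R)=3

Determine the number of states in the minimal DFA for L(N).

States {2,4,5} cannot be reached from the start state, so discard them.
Initial partition by acceptance: {0,1} | {3}.
No further refinement is possible. Final partition (2 blocks): {0,1} | {3}.

2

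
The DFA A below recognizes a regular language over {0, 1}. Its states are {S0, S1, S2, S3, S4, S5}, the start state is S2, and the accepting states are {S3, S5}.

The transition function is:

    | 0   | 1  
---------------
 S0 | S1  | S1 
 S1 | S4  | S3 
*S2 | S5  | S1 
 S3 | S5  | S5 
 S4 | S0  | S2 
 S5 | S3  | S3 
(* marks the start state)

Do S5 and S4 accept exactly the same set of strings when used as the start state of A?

P0 = {S3,S5} | {S0,S1,S2,S4}.
Split {S0,S1,S2,S4} by δ(·,0) → {S0,S1,S4} and {S2}.
Refine {S0,S1,S4} on symbol 1: members go to different blocks, giving {S0} and {S1} and {S4}.
Stable partition: {S3,S5} | {S0} | {S2} | {S1} | {S4} — 5 equivalence classes.
S5 and S4 end up in different blocks, so they are distinguishable. For instance, the string 'ε' is accepted from only S5.

No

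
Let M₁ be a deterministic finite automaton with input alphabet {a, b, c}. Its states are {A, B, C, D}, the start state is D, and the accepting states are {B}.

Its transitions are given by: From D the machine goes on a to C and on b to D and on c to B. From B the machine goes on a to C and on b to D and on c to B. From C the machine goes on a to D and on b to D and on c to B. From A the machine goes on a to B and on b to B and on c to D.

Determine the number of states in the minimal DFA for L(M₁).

2

States {A} cannot be reached from the start state, so discard them.
P0 = {B} | {C,D}.
The partition is now stable with 2 blocks: {B} | {C,D}.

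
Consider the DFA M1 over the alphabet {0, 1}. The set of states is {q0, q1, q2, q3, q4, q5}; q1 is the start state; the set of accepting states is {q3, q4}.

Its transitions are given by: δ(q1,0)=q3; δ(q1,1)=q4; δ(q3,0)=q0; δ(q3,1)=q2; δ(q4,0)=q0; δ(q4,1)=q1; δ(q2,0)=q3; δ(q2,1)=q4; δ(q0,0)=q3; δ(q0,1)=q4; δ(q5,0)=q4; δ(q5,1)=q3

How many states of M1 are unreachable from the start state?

1

Starting at q1 and following transitions, the reachable set is {q0, q1, q2, q3, q4}. That leaves q5 unreachable — 1 in total.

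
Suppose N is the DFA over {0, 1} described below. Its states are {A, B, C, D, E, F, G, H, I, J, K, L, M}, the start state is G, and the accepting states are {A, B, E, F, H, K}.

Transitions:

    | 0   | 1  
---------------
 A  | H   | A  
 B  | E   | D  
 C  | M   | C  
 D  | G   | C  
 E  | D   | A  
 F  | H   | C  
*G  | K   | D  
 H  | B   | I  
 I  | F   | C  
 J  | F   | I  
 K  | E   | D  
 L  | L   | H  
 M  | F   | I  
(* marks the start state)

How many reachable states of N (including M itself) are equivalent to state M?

1

Reachable states from the start: {A,B,C,D,E,F,G,H,I,K,M}. Unreachable: {J,L} — drop them.
Start with accepting vs non-accepting: {A,B,E,F,H,K} | {C,D,G,I,M}.
On input 0, block {A,B,E,F,H,K} splits into {A,B,F,H,K} and {E}.
Split {A,B,F,H,K} by δ(·,0) → {A,F,H} and {B,K}.
Refine {A,F,H} on symbol 0: members go to different blocks, giving {A,F} and {H}.
Refine {A,F} on symbol 1: members go to different blocks, giving {A} and {F}.
On input 0, block {C,D,G,I,M} splits into {C,D} and {I,M} and {G}.
On input 0, block {C,D} splits into {C} and {D}.
Split {I,M} by δ(·,1) → {I} and {M}.
Stable partition: {A} | {C} | {E} | {B,K} | {H} | {F} | {I} | {G} | {D} | {M} — 10 equivalence classes.
The equivalence class containing M is {M}, of size 1.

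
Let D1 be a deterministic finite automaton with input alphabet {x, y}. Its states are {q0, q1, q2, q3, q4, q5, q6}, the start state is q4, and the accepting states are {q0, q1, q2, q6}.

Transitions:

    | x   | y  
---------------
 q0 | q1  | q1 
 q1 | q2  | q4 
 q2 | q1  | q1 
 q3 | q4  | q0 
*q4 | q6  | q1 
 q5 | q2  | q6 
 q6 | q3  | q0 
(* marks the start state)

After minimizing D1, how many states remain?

States {q5} cannot be reached from the start state, so discard them.
Start with accepting vs non-accepting: {q0,q1,q2,q6} | {q3,q4}.
On input x, block {q0,q1,q2,q6} splits into {q0,q1,q2} and {q6}.
Refine {q0,q1,q2} on symbol y: members go to different blocks, giving {q0,q2} and {q1}.
Refine {q3,q4} on symbol x: members go to different blocks, giving {q3} and {q4}.
Stable partition: {q0,q2} | {q3} | {q6} | {q1} | {q4} — 5 equivalence classes.

5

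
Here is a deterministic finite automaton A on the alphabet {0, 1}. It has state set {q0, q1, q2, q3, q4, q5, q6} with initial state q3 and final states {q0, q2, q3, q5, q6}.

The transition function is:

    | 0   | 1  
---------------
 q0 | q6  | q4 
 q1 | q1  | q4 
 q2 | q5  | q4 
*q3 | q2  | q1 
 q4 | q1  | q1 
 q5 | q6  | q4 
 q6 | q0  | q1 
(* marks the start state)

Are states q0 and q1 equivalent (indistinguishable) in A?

No

All states are reachable from the start state.
P0 = {q0,q2,q3,q5,q6} | {q1,q4}.
No further refinement is possible. Final partition (2 blocks): {q0,q2,q3,q5,q6} | {q1,q4}.
q0 and q1 end up in different blocks, so they are distinguishable. For instance, the string 'ε' is accepted from only q0.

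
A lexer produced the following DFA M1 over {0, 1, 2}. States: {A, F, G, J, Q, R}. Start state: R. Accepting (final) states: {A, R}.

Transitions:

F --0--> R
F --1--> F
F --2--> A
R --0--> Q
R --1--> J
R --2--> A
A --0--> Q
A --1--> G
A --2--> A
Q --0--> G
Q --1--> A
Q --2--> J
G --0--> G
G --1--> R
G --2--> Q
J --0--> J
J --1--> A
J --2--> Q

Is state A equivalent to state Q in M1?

Reachable states from the start: {A,G,J,Q,R}. Unreachable: {F} — drop them.
Initial partition by acceptance: {A,R} | {G,J,Q}.
No further refinement is possible. Final partition (2 blocks): {A,R} | {G,J,Q}.
A and Q end up in different blocks, so they are distinguishable. For instance, the string 'ε' is accepted from only A.

No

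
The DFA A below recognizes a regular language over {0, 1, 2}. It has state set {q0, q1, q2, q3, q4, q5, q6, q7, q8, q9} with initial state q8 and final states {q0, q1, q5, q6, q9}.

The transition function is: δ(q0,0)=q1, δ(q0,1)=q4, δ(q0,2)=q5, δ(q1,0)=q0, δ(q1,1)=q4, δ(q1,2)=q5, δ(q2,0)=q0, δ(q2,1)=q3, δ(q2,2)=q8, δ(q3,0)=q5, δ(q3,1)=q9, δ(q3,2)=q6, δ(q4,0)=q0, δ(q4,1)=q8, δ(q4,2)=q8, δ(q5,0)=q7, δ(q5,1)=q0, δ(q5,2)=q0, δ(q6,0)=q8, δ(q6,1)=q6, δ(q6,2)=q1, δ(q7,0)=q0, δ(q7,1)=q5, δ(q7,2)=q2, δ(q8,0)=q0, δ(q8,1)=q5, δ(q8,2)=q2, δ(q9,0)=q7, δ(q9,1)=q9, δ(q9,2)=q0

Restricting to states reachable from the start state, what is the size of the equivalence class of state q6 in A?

All states are reachable from the start state.
Initial partition by acceptance: {q0,q1,q5,q6,q9} | {q2,q3,q4,q7,q8}.
Refine {q0,q1,q5,q6,q9} on symbol 0: members go to different blocks, giving {q5,q6,q9} and {q0,q1}.
Refine {q5,q6,q9} on symbol 1: members go to different blocks, giving {q6,q9} and {q5}.
Refine {q2,q3,q4,q7,q8} on symbol 0: members go to different blocks, giving {q2,q4,q7,q8} and {q3}.
Split {q2,q4,q7,q8} by δ(·,1) → {q7,q8} and {q2} and {q4}.
Stable partition: {q6,q9} | {q7,q8} | {q0,q1} | {q5} | {q3} | {q2} | {q4} — 7 equivalence classes.
State q6 belongs to the block {q6,q9}, which has 2 states.

2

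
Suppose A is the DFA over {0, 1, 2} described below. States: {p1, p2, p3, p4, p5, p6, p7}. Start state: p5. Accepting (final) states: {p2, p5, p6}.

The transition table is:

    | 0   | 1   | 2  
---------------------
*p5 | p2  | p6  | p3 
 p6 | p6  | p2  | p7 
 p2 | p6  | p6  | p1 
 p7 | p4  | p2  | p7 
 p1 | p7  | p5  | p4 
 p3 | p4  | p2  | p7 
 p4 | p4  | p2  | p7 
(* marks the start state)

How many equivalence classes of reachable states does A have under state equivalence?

2

Every state is reachable, so we keep all 7.
P0 = {p2,p5,p6} | {p1,p3,p4,p7}.
The partition is now stable with 2 blocks: {p2,p5,p6} | {p1,p3,p4,p7}.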